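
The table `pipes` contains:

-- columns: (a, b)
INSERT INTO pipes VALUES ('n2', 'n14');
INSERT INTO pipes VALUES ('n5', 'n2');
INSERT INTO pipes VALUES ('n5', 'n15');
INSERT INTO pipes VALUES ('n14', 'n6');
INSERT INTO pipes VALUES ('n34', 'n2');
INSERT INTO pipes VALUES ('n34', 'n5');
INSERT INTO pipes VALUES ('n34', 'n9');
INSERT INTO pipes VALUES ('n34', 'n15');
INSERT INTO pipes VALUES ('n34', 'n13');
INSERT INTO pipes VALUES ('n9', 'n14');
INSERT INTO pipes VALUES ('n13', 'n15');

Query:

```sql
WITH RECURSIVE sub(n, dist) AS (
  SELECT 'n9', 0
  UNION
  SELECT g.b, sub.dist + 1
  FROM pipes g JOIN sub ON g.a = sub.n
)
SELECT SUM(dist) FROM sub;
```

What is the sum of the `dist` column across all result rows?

3

Base: (n9, dist=0).
Iteration 1: edges from {n9} -> (n14, dist=1).
Iteration 2: edges from {n14} -> (n6, dist=2).
Iteration 3: no outgoing edges from {n6}; recursion stops.
SUM(dist) = 0 + 1 + 2 = 3.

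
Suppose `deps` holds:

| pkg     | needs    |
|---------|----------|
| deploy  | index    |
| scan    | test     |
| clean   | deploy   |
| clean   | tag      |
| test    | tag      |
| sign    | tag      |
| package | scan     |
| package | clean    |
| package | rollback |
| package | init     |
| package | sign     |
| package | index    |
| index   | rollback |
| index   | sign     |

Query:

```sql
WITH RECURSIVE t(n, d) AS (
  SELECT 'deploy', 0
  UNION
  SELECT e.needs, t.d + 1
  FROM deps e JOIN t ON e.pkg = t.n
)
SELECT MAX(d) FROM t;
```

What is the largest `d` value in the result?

3

Base: (deploy, d=0).
Iteration 1: edges from {deploy} -> (index, d=1).
Iteration 2: edges from {index} -> (rollback, d=2), (sign, d=2).
Iteration 3: edges from {rollback,sign} -> (tag, d=3).
Iteration 4: no outgoing edges from {tag}; recursion stops.
d values: 0, 1, 2, 2, 3; the maximum is 3.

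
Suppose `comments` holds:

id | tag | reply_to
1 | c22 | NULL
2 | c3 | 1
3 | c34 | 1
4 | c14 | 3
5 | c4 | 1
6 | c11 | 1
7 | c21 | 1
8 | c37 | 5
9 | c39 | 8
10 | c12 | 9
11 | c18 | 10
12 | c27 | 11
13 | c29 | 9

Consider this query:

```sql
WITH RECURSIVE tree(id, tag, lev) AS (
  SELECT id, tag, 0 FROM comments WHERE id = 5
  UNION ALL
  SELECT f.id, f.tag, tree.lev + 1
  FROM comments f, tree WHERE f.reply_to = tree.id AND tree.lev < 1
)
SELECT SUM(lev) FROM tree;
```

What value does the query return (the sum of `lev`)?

1

Base: id=5 (c4) at lev 0.
Iteration 1: rows with reply_to in {5} -> c37 (id 8, lev 1).
Iteration 2: lev < 1 fails for all current rows; recursion stops.
SUM(lev) = 0 + 1 = 1.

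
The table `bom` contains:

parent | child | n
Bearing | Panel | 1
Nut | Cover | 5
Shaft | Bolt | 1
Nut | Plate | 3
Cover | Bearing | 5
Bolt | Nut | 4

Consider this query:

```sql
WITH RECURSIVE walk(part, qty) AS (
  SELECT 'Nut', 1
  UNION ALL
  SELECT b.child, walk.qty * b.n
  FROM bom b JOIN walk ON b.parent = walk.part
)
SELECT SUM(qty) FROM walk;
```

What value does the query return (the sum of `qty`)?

59

Base: (Nut, qty=1).
Iteration 1: components of {Nut} -> Cover = 1*5 = 5, Plate = 1*3 = 3.
Iteration 2: components of {Cover,Plate} -> Bearing = 5*5 = 25.
Iteration 3: components of {Bearing} -> Panel = 25*1 = 25.
Iteration 4: no further components; recursion stops.
SUM(qty) = 1 + 5 + 3 + 25 + 25 = 59.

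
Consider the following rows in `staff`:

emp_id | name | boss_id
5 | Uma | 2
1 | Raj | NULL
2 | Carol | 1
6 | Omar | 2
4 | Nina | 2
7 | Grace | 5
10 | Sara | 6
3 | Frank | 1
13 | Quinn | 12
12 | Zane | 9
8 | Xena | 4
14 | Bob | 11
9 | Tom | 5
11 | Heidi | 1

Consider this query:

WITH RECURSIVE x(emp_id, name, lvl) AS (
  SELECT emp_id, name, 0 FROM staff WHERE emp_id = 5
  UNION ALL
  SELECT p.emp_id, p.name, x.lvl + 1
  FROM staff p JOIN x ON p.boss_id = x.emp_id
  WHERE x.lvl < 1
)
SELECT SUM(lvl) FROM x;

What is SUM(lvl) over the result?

Base: emp_id=5 (Uma) at lvl 0.
Iteration 1: rows with boss_id in {5} -> Grace (id 7, lvl 1), Tom (id 9, lvl 1).
Iteration 2: lvl < 1 fails for all current rows; recursion stops.
SUM(lvl) = 0 + 1 + 1 = 2.

2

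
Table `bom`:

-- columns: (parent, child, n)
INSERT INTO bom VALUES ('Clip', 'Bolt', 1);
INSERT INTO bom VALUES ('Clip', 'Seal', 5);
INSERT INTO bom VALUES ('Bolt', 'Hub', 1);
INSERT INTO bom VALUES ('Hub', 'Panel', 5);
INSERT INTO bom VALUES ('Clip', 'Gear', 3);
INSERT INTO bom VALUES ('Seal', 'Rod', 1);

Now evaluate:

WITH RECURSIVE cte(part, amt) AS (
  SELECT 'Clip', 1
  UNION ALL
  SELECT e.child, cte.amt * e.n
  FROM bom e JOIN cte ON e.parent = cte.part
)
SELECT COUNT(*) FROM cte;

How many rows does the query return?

7

Base: (Clip, amt=1).
Iteration 1: components of {Clip} -> Bolt = 1*1 = 1, Gear = 1*3 = 3, Seal = 1*5 = 5.
Iteration 2: components of {Bolt,Gear,Seal} -> Hub = 1*1 = 1, Rod = 5*1 = 5.
Iteration 3: components of {Hub,Rod} -> Panel = 1*5 = 5.
Iteration 4: no further components; recursion stops.
Total rows emitted: 7.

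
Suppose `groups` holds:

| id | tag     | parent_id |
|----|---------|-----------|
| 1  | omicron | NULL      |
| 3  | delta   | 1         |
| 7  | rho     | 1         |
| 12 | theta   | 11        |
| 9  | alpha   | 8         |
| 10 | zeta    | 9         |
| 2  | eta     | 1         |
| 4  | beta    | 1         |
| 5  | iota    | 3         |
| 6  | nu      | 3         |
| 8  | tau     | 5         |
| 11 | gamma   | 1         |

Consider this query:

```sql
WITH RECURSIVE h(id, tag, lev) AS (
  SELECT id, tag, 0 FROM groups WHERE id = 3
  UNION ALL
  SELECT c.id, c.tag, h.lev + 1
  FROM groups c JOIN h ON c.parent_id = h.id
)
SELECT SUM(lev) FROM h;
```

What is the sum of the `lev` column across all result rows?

Base: id=3 (delta) at lev 0.
Iteration 1: rows with parent_id in {3} -> iota (id 5, lev 1), nu (id 6, lev 1).
Iteration 2: rows with parent_id in {5,6} -> tau (id 8, lev 2).
Iteration 3: rows with parent_id in {8} -> alpha (id 9, lev 3).
Iteration 4: rows with parent_id in {9} -> zeta (id 10, lev 4).
Iteration 5: no rows with parent_id in {10}; recursion stops.
SUM(lev) = 0 + 1 + 1 + 2 + 3 + 4 = 11.

11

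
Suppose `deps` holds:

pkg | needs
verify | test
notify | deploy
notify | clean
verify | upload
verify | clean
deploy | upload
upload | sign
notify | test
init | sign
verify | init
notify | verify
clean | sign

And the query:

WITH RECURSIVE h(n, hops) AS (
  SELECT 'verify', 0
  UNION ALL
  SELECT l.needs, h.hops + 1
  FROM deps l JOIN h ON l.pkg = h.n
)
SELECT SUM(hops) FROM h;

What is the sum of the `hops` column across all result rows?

Base: (verify, hops=0).
Iteration 1: edges from {verify} -> (clean, hops=1), (init, hops=1), (test, hops=1), (upload, hops=1).
Iteration 2: edges from {clean,init,test,upload} -> (sign, hops=2) x3. [UNION ALL keeps all 3 new rows, including repeats]
Iteration 3: no outgoing edges from {sign}; recursion stops.
SUM(hops) = 0 + 1 + 1 + 1 + 1 + 2 + 2 + 2 = 10.

10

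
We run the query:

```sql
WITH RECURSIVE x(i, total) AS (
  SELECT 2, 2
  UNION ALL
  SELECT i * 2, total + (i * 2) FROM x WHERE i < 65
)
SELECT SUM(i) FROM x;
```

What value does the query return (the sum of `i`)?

254

Base: i=2, total=2.
Iteration 1: 2 < 65 holds -> i = 2 * 2 = 4, total = 2 + 4 = 6.
Iteration 2: 4 < 65 holds -> i = 4 * 2 = 8, total = 6 + 8 = 14.
Iteration 3: 8 < 65 holds -> i = 8 * 2 = 16, total = 14 + 16 = 30.
Iteration 4: 16 < 65 holds -> i = 16 * 2 = 32, total = 30 + 32 = 62.
Iteration 5: 32 < 65 holds -> i = 32 * 2 = 64, total = 62 + 64 = 126.
Iteration 6: 64 < 65 holds -> i = 64 * 2 = 128, total = 126 + 128 = 254.
Iteration 7: 128 < 65 fails; recursion stops.
SUM(i) = 2 + 4 + 8 + 16 + 32 + 64 + 128 = 254.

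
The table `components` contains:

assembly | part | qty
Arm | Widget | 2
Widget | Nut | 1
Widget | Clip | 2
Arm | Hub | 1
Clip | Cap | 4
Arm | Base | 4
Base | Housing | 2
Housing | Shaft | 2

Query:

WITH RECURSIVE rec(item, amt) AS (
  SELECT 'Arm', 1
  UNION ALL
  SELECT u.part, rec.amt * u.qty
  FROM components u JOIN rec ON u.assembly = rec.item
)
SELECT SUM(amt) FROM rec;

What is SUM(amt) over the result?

54

Base: (Arm, amt=1).
Iteration 1: components of {Arm} -> Base = 1*4 = 4, Hub = 1*1 = 1, Widget = 1*2 = 2.
Iteration 2: components of {Base,Hub,Widget} -> Clip = 2*2 = 4, Housing = 4*2 = 8, Nut = 2*1 = 2.
Iteration 3: components of {Clip,Housing,Nut} -> Cap = 4*4 = 16, Shaft = 8*2 = 16.
Iteration 4: no further components; recursion stops.
SUM(amt) = 1 + 2 + 1 + 4 + 2 + 4 + 8 + 16 + 16 = 54.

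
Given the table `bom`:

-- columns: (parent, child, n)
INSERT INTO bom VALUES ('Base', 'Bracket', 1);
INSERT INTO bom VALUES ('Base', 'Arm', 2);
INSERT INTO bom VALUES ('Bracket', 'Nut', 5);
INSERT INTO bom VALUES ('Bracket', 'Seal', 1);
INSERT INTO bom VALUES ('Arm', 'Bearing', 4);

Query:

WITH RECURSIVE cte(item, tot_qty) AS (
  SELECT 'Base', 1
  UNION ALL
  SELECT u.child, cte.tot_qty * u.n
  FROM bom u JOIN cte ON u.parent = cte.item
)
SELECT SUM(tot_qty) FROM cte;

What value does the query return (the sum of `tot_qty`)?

18

Base: (Base, tot_qty=1).
Iteration 1: components of {Base} -> Arm = 1*2 = 2, Bracket = 1*1 = 1.
Iteration 2: components of {Arm,Bracket} -> Bearing = 2*4 = 8, Nut = 1*5 = 5, Seal = 1*1 = 1.
Iteration 3: no further components; recursion stops.
SUM(tot_qty) = 1 + 2 + 1 + 8 + 5 + 1 = 18.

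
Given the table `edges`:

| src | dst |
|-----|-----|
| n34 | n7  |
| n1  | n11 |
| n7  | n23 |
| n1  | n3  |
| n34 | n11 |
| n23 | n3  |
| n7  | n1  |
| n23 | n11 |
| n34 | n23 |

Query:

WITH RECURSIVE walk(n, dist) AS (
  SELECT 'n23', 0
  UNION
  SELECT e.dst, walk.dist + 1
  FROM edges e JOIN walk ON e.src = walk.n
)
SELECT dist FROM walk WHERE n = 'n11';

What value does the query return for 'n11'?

Base: (n23, dist=0).
Iteration 1: edges from {n23} -> (n11, dist=1), (n3, dist=1).
Iteration 2: no outgoing edges from {n11,n3}; recursion stops.

1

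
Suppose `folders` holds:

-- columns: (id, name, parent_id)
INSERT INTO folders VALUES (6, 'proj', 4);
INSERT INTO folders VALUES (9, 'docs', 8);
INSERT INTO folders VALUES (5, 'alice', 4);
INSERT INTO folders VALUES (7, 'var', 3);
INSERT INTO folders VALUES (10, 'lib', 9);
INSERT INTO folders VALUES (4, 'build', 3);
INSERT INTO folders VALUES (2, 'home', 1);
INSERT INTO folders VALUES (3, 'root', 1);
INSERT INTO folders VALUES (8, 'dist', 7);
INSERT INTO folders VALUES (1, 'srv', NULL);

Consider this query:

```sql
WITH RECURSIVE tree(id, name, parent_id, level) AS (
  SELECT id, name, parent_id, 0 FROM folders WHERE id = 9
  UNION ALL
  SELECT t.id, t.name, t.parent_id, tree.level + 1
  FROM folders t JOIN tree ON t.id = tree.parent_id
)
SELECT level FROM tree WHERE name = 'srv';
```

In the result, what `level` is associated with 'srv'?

4

Base: id=9 (docs), parent_id=8, level 0.
Iteration 1: join on id=8 -> dist (id 8, parent_id=7, level 1).
Iteration 2: join on id=7 -> var (id 7, parent_id=3, level 2).
Iteration 3: join on id=3 -> root (id 3, parent_id=1, level 3).
Iteration 4: join on id=1 -> srv (id 1, parent_id=NULL, level 4).
Iteration 5: parent_id is NULL; no match; recursion stops.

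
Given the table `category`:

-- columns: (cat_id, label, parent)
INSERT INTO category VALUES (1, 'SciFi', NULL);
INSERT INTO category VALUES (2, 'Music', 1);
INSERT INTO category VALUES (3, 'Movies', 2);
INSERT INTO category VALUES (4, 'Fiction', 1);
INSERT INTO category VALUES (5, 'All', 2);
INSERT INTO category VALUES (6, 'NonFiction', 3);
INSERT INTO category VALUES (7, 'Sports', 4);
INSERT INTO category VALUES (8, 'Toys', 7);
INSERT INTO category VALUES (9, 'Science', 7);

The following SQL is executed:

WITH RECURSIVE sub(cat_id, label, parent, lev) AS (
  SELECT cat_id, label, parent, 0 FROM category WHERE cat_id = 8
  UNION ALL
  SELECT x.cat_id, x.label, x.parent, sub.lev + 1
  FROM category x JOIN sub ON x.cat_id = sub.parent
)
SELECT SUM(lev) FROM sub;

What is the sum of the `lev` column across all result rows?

Base: cat_id=8 (Toys), parent=7, lev 0.
Iteration 1: join on cat_id=7 -> Sports (id 7, parent=4, lev 1).
Iteration 2: join on cat_id=4 -> Fiction (id 4, parent=1, lev 2).
Iteration 3: join on cat_id=1 -> SciFi (id 1, parent=NULL, lev 3).
Iteration 4: parent is NULL; no match; recursion stops.
SUM(lev) = 0 + 1 + 2 + 3 = 6.

6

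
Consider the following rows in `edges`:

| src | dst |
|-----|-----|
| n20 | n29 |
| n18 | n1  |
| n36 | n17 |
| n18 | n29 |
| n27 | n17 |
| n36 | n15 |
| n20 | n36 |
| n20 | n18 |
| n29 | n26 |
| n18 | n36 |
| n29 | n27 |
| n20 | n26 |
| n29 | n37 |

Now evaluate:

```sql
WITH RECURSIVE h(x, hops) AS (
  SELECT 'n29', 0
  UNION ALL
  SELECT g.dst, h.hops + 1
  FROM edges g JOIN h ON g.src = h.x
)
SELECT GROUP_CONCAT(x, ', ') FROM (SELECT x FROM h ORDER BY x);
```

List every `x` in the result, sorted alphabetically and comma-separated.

n17, n26, n27, n29, n37

Base: (n29, hops=0).
Iteration 1: edges from {n29} -> (n26, hops=1), (n27, hops=1), (n37, hops=1).
Iteration 2: edges from {n26,n27,n37} -> (n17, hops=2).
Iteration 3: no outgoing edges from {n17}; recursion stops.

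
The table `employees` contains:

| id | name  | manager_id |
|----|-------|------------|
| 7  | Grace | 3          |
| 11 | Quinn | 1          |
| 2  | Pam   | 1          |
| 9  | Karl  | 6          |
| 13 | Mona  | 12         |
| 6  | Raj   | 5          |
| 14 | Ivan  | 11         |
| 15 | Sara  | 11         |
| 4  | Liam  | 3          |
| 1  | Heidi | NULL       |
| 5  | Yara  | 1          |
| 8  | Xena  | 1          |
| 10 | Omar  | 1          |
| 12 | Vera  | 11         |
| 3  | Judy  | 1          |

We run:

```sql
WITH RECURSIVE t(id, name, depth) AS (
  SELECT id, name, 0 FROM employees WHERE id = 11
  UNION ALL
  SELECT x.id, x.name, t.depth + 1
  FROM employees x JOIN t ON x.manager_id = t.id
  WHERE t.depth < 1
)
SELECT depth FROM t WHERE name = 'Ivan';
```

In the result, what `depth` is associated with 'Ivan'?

1

Base: id=11 (Quinn) at depth 0.
Iteration 1: rows with manager_id in {11} -> Vera (id 12, depth 1), Ivan (id 14, depth 1), Sara (id 15, depth 1).
Iteration 2: depth < 1 fails for all current rows; recursion stops.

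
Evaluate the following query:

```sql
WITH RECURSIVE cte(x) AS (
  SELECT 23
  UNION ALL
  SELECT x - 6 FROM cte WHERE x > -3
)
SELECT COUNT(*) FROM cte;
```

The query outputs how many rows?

Base: x=23.
Iteration 1: 23 > -3 holds -> x = 23 - 6 = 17.
Iteration 2: 17 > -3 holds -> x = 17 - 6 = 11.
Iteration 3: 11 > -3 holds -> x = 11 - 6 = 5.
Iteration 4: 5 > -3 holds -> x = 5 - 6 = -1.
Iteration 5: -1 > -3 holds -> x = -1 - 6 = -7.
Iteration 6: -7 > -3 fails; recursion stops.
Total rows emitted: 6.

6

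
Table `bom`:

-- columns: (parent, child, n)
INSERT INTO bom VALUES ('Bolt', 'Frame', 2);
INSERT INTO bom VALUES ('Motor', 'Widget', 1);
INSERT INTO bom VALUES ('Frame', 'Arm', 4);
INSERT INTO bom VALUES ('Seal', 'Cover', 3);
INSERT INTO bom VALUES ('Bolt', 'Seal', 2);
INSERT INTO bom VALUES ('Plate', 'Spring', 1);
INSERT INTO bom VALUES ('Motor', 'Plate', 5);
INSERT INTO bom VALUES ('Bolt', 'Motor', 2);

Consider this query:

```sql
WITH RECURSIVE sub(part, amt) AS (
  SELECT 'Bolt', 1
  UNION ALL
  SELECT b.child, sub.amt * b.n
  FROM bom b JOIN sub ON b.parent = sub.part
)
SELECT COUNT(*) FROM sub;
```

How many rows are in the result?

9

Base: (Bolt, amt=1).
Iteration 1: components of {Bolt} -> Frame = 1*2 = 2, Motor = 1*2 = 2, Seal = 1*2 = 2.
Iteration 2: components of {Frame,Motor,Seal} -> Arm = 2*4 = 8, Cover = 2*3 = 6, Plate = 2*5 = 10, Widget = 2*1 = 2.
Iteration 3: components of {Arm,Cover,Plate,Widget} -> Spring = 10*1 = 10.
Iteration 4: no further components; recursion stops.
Total rows emitted: 9.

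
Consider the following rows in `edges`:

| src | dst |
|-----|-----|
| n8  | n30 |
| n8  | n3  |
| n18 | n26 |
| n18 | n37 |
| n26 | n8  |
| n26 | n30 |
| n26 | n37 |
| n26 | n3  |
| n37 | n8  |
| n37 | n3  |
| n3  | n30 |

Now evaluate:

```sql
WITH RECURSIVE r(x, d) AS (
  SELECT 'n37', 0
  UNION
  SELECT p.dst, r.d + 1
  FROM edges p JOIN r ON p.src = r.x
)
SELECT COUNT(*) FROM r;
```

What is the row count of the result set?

6

Base: (n37, d=0).
Iteration 1: edges from {n37} -> (n3, d=1), (n8, d=1).
Iteration 2: edges from {n3,n8} -> (n3, d=2), (n30, d=2). [UNION drops 1 duplicate row(s)]
Iteration 3: edges from {n3,n30} -> (n30, d=3).
Iteration 4: no outgoing edges from {n30}; recursion stops.
Total rows emitted: 6.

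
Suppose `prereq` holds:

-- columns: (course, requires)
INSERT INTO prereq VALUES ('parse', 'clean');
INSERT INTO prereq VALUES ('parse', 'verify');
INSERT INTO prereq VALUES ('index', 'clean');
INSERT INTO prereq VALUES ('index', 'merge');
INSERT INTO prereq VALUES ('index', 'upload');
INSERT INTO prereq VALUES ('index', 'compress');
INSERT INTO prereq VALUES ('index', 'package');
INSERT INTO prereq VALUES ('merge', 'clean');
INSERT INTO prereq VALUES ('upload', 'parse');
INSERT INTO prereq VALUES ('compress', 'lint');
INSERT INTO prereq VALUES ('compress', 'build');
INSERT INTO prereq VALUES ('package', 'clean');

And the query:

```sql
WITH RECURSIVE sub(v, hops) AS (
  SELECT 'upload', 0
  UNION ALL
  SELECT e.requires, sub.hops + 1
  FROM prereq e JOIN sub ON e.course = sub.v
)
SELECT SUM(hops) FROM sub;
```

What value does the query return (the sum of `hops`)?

5

Base: (upload, hops=0).
Iteration 1: edges from {upload} -> (parse, hops=1).
Iteration 2: edges from {parse} -> (clean, hops=2), (verify, hops=2).
Iteration 3: no outgoing edges from {clean,verify}; recursion stops.
SUM(hops) = 0 + 1 + 2 + 2 = 5.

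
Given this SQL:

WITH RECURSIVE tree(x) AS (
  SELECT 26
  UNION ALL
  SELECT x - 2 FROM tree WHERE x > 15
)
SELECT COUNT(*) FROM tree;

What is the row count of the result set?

7

Base: x=26.
Iteration 1: 26 > 15 holds -> x = 26 - 2 = 24.
Iteration 2: 24 > 15 holds -> x = 24 - 2 = 22.
Iteration 3: 22 > 15 holds -> x = 22 - 2 = 20.
Iteration 4: 20 > 15 holds -> x = 20 - 2 = 18.
Iteration 5: 18 > 15 holds -> x = 18 - 2 = 16.
Iteration 6: 16 > 15 holds -> x = 16 - 2 = 14.
Iteration 7: 14 > 15 fails; recursion stops.
Total rows emitted: 7.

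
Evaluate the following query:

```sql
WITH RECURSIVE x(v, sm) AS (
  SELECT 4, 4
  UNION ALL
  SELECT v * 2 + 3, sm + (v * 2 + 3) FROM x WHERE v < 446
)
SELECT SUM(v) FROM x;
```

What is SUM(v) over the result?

1761

Base: v=4, sm=4.
Iteration 1: 4 < 446 holds -> v = 4 * 2 + 3 = 11, sm = 4 + 11 = 15.
Iteration 2: 11 < 446 holds -> v = 11 * 2 + 3 = 25, sm = 15 + 25 = 40.
Iteration 3: 25 < 446 holds -> v = 25 * 2 + 3 = 53, sm = 40 + 53 = 93.
Iteration 4: 53 < 446 holds -> v = 53 * 2 + 3 = 109, sm = 93 + 109 = 202.
Iteration 5: 109 < 446 holds -> v = 109 * 2 + 3 = 221, sm = 202 + 221 = 423.
Iteration 6: 221 < 446 holds -> v = 221 * 2 + 3 = 445, sm = 423 + 445 = 868.
Iteration 7: 445 < 446 holds -> v = 445 * 2 + 3 = 893, sm = 868 + 893 = 1761.
Iteration 8: 893 < 446 fails; recursion stops.
SUM(v) = 4 + 11 + 25 + 53 + 109 + 221 + 445 + 893 = 1761.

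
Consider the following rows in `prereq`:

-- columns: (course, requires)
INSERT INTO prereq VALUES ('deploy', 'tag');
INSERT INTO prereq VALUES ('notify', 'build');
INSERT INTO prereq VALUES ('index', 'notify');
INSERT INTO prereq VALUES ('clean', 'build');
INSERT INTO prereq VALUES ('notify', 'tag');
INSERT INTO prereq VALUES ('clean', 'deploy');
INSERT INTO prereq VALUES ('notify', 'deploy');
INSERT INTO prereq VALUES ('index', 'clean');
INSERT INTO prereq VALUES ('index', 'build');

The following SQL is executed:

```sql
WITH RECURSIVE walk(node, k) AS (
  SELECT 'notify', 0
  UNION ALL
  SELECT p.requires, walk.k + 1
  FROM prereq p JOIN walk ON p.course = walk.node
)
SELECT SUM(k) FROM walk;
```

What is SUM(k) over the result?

5

Base: (notify, k=0).
Iteration 1: edges from {notify} -> (build, k=1), (deploy, k=1), (tag, k=1).
Iteration 2: edges from {build,deploy,tag} -> (tag, k=2).
Iteration 3: no outgoing edges from {tag}; recursion stops.
SUM(k) = 0 + 1 + 1 + 1 + 2 = 5.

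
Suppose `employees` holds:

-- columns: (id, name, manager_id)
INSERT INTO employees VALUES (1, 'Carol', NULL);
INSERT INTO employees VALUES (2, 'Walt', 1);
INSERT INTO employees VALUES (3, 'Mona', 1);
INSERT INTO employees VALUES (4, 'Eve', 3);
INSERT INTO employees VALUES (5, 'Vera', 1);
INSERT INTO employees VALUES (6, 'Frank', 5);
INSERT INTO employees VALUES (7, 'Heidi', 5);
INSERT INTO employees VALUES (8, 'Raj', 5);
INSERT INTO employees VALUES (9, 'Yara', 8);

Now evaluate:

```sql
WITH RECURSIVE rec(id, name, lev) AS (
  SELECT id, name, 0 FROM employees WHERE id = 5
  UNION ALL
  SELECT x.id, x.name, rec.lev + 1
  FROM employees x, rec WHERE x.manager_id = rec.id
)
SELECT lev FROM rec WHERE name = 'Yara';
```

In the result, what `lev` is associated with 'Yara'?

Base: id=5 (Vera) at lev 0.
Iteration 1: rows with manager_id in {5} -> Frank (id 6, lev 1), Heidi (id 7, lev 1), Raj (id 8, lev 1).
Iteration 2: rows with manager_id in {6,7,8} -> Yara (id 9, lev 2).
Iteration 3: no rows with manager_id in {9}; recursion stops.

2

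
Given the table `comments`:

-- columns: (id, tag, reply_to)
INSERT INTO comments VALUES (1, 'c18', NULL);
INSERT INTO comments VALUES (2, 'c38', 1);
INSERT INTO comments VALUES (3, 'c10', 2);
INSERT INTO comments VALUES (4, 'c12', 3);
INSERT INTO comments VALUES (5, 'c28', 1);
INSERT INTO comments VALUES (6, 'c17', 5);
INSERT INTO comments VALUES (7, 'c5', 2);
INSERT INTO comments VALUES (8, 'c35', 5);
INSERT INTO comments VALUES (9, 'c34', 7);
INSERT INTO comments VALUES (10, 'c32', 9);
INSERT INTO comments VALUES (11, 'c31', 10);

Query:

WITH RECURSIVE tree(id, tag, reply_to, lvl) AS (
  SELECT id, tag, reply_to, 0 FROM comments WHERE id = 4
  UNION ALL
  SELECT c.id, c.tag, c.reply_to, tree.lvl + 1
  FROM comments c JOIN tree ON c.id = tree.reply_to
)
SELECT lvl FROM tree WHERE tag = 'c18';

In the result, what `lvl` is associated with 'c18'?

3

Base: id=4 (c12), reply_to=3, lvl 0.
Iteration 1: join on id=3 -> c10 (id 3, reply_to=2, lvl 1).
Iteration 2: join on id=2 -> c38 (id 2, reply_to=1, lvl 2).
Iteration 3: join on id=1 -> c18 (id 1, reply_to=NULL, lvl 3).
Iteration 4: reply_to is NULL; no match; recursion stops.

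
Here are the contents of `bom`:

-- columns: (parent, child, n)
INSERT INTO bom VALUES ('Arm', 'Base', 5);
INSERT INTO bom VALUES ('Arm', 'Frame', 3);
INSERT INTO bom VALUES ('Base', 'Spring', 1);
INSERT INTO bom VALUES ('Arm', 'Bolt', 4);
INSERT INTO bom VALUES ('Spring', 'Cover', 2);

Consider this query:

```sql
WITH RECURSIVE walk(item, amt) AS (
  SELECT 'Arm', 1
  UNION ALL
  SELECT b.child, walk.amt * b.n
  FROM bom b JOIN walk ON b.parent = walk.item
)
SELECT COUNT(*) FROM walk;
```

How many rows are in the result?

Base: (Arm, amt=1).
Iteration 1: components of {Arm} -> Base = 1*5 = 5, Bolt = 1*4 = 4, Frame = 1*3 = 3.
Iteration 2: components of {Base,Bolt,Frame} -> Spring = 5*1 = 5.
Iteration 3: components of {Spring} -> Cover = 5*2 = 10.
Iteration 4: no further components; recursion stops.
Total rows emitted: 6.

6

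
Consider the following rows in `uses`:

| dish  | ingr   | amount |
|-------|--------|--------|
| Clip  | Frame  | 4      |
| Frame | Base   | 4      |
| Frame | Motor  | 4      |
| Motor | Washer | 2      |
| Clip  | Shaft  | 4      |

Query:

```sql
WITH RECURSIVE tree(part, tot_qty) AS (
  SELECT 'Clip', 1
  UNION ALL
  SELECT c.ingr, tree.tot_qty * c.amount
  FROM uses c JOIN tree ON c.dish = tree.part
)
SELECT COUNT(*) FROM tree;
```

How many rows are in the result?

6

Base: (Clip, tot_qty=1).
Iteration 1: components of {Clip} -> Frame = 1*4 = 4, Shaft = 1*4 = 4.
Iteration 2: components of {Frame,Shaft} -> Base = 4*4 = 16, Motor = 4*4 = 16.
Iteration 3: components of {Base,Motor} -> Washer = 16*2 = 32.
Iteration 4: no further components; recursion stops.
Total rows emitted: 6.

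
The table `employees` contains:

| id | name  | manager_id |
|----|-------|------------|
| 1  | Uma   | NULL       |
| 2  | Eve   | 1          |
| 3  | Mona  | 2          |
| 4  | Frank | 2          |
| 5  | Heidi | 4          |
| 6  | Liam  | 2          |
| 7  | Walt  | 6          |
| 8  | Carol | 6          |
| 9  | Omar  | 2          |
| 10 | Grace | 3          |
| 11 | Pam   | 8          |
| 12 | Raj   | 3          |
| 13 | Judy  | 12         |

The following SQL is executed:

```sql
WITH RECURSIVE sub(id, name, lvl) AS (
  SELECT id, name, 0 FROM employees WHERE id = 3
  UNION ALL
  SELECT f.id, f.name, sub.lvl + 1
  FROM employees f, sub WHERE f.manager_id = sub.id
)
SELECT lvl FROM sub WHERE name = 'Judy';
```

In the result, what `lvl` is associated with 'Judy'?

Base: id=3 (Mona) at lvl 0.
Iteration 1: rows with manager_id in {3} -> Grace (id 10, lvl 1), Raj (id 12, lvl 1).
Iteration 2: rows with manager_id in {10,12} -> Judy (id 13, lvl 2).
Iteration 3: no rows with manager_id in {13}; recursion stops.

2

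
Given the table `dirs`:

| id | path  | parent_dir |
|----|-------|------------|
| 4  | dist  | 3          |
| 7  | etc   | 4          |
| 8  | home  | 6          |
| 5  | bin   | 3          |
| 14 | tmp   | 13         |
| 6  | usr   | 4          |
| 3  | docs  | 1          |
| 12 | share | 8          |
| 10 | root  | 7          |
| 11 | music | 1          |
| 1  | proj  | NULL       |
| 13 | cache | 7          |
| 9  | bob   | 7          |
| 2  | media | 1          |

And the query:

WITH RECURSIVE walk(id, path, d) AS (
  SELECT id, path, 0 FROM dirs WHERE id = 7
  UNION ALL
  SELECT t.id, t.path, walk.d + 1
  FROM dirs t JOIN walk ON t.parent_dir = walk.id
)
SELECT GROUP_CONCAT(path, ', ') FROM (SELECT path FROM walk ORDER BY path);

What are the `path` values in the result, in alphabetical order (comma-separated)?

bob, cache, etc, root, tmp

Base: id=7 (etc) at d 0.
Iteration 1: rows with parent_dir in {7} -> bob (id 9, d 1), root (id 10, d 1), cache (id 13, d 1).
Iteration 2: rows with parent_dir in {9,10,13} -> tmp (id 14, d 2).
Iteration 3: no rows with parent_dir in {14}; recursion stops.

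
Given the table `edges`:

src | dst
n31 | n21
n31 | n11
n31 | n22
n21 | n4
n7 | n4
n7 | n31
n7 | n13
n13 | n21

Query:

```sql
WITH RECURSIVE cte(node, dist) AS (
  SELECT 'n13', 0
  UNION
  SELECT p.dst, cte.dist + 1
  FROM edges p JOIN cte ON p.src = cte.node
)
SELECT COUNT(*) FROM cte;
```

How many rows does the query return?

Base: (n13, dist=0).
Iteration 1: edges from {n13} -> (n21, dist=1).
Iteration 2: edges from {n21} -> (n4, dist=2).
Iteration 3: no outgoing edges from {n4}; recursion stops.
Total rows emitted: 3.

3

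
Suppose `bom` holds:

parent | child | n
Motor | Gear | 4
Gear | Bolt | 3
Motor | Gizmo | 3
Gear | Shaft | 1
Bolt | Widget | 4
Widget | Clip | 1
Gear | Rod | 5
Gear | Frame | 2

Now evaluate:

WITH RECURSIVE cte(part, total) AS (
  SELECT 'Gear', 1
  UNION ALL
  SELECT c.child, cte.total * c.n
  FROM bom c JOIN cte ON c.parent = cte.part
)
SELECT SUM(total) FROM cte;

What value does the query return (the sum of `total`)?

36

Base: (Gear, total=1).
Iteration 1: components of {Gear} -> Bolt = 1*3 = 3, Frame = 1*2 = 2, Rod = 1*5 = 5, Shaft = 1*1 = 1.
Iteration 2: components of {Bolt,Frame,Rod,Shaft} -> Widget = 3*4 = 12.
Iteration 3: components of {Widget} -> Clip = 12*1 = 12.
Iteration 4: no further components; recursion stops.
SUM(total) = 1 + 3 + 1 + 5 + 2 + 12 + 12 = 36.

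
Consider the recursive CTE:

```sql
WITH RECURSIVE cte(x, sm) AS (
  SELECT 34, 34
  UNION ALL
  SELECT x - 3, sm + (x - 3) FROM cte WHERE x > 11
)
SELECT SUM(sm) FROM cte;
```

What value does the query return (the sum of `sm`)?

Base: x=34, sm=34.
Iteration 1: 34 > 11 holds -> x = 34 - 3 = 31, sm = 34 + 31 = 65.
Iteration 2: 31 > 11 holds -> x = 31 - 3 = 28, sm = 65 + 28 = 93.
Iteration 3: 28 > 11 holds -> x = 28 - 3 = 25, sm = 93 + 25 = 118.
Iteration 4: 25 > 11 holds -> x = 25 - 3 = 22, sm = 118 + 22 = 140.
Iteration 5: 22 > 11 holds -> x = 22 - 3 = 19, sm = 140 + 19 = 159.
Iteration 6: 19 > 11 holds -> x = 19 - 3 = 16, sm = 159 + 16 = 175.
Iteration 7: 16 > 11 holds -> x = 16 - 3 = 13, sm = 175 + 13 = 188.
Iteration 8: 13 > 11 holds -> x = 13 - 3 = 10, sm = 188 + 10 = 198.
Iteration 9: 10 > 11 fails; recursion stops.
SUM(sm) = 34 + 65 + 93 + 118 + 140 + 159 + 175 + 188 + 198 = 1170.

1170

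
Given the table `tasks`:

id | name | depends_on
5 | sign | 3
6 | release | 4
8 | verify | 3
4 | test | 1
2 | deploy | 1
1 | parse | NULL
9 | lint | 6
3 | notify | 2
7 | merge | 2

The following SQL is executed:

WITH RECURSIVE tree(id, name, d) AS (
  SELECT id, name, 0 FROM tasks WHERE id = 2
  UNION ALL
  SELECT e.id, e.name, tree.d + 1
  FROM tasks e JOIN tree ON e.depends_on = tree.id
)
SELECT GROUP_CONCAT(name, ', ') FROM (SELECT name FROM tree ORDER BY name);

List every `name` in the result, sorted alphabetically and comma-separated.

deploy, merge, notify, sign, verify

Base: id=2 (deploy) at d 0.
Iteration 1: rows with depends_on in {2} -> notify (id 3, d 1), merge (id 7, d 1).
Iteration 2: rows with depends_on in {3,7} -> sign (id 5, d 2), verify (id 8, d 2).
Iteration 3: no rows with depends_on in {5,8}; recursion stops.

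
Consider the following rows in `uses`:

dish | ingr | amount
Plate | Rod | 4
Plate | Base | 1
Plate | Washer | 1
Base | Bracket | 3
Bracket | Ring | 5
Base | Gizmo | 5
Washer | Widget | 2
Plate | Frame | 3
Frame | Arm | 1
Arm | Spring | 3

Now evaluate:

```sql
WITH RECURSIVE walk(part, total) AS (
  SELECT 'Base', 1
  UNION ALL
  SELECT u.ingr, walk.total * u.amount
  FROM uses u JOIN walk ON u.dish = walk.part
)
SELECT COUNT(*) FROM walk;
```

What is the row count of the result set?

Base: (Base, total=1).
Iteration 1: components of {Base} -> Bracket = 1*3 = 3, Gizmo = 1*5 = 5.
Iteration 2: components of {Bracket,Gizmo} -> Ring = 3*5 = 15.
Iteration 3: no further components; recursion stops.
Total rows emitted: 4.

4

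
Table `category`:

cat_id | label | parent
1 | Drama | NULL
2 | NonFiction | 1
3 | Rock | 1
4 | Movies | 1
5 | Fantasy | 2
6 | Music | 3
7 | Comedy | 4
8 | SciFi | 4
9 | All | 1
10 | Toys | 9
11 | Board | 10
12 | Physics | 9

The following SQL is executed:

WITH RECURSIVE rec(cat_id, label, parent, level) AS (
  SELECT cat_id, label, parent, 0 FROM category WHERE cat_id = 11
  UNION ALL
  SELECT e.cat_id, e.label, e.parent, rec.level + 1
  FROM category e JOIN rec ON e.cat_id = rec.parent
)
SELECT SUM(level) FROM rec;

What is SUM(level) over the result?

6

Base: cat_id=11 (Board), parent=10, level 0.
Iteration 1: join on cat_id=10 -> Toys (id 10, parent=9, level 1).
Iteration 2: join on cat_id=9 -> All (id 9, parent=1, level 2).
Iteration 3: join on cat_id=1 -> Drama (id 1, parent=NULL, level 3).
Iteration 4: parent is NULL; no match; recursion stops.
SUM(level) = 0 + 1 + 2 + 3 = 6.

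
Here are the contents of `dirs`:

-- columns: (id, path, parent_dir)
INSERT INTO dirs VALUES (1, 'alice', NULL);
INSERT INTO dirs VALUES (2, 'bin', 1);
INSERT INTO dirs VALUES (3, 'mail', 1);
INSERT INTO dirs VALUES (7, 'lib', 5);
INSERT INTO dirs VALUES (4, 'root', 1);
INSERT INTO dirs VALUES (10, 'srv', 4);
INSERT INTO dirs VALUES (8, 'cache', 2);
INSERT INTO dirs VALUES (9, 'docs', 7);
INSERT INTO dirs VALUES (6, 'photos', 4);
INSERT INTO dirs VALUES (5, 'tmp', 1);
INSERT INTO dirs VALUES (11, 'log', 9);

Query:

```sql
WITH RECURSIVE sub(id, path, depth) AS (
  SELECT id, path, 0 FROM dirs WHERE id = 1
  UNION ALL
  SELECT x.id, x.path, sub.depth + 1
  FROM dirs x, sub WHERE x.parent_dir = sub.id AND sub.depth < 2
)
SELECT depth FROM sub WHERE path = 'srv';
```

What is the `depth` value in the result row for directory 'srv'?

Base: id=1 (alice) at depth 0.
Iteration 1: rows with parent_dir in {1} -> bin (id 2, depth 1), mail (id 3, depth 1), root (id 4, depth 1), tmp (id 5, depth 1).
Iteration 2: rows with parent_dir in {2,3,4,5} -> photos (id 6, depth 2), lib (id 7, depth 2), cache (id 8, depth 2), srv (id 10, depth 2).
Iteration 3: depth < 2 fails for all current rows; recursion stops.

2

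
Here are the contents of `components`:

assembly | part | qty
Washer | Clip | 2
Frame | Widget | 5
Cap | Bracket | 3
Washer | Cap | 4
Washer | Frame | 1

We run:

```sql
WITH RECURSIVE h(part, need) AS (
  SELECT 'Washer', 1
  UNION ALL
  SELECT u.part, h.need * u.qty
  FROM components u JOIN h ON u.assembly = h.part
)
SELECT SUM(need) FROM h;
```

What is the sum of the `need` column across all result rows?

25

Base: (Washer, need=1).
Iteration 1: components of {Washer} -> Cap = 1*4 = 4, Clip = 1*2 = 2, Frame = 1*1 = 1.
Iteration 2: components of {Cap,Clip,Frame} -> Bracket = 4*3 = 12, Widget = 1*5 = 5.
Iteration 3: no further components; recursion stops.
SUM(need) = 1 + 1 + 4 + 2 + 5 + 12 = 25.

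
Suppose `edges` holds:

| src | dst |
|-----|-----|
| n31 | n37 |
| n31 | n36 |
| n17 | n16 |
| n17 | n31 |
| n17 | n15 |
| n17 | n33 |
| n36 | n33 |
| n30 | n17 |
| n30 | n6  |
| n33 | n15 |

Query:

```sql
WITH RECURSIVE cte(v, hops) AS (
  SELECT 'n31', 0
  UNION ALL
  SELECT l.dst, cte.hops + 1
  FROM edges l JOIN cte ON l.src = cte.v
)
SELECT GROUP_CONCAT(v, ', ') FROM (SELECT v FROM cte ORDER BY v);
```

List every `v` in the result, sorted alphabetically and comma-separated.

Base: (n31, hops=0).
Iteration 1: edges from {n31} -> (n36, hops=1), (n37, hops=1).
Iteration 2: edges from {n36,n37} -> (n33, hops=2).
Iteration 3: edges from {n33} -> (n15, hops=3).
Iteration 4: no outgoing edges from {n15}; recursion stops.

n15, n31, n33, n36, n37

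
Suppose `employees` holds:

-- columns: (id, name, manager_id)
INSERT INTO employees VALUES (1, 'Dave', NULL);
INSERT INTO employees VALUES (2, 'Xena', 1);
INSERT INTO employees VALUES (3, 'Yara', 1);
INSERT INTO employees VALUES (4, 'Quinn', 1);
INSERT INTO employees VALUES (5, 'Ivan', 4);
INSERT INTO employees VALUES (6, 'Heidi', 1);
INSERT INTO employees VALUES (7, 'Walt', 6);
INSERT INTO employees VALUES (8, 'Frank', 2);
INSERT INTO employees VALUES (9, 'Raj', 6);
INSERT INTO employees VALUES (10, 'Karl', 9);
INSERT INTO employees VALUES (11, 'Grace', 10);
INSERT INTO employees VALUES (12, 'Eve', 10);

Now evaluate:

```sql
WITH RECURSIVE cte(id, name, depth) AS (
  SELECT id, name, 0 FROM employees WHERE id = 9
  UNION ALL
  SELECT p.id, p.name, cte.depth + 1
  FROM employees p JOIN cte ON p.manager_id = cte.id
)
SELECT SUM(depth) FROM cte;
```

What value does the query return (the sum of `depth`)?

Base: id=9 (Raj) at depth 0.
Iteration 1: rows with manager_id in {9} -> Karl (id 10, depth 1).
Iteration 2: rows with manager_id in {10} -> Grace (id 11, depth 2), Eve (id 12, depth 2).
Iteration 3: no rows with manager_id in {11,12}; recursion stops.
SUM(depth) = 0 + 1 + 2 + 2 = 5.

5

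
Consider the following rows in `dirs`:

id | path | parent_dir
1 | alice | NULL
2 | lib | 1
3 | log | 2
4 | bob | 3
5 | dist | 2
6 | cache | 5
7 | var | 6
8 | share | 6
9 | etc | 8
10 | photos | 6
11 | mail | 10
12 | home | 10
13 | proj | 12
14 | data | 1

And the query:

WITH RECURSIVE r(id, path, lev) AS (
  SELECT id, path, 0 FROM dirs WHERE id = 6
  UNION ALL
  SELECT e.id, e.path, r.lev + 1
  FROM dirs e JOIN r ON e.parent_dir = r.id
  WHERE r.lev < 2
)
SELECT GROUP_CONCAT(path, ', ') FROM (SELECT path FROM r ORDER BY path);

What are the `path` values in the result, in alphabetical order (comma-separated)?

cache, etc, home, mail, photos, share, var

Base: id=6 (cache) at lev 0.
Iteration 1: rows with parent_dir in {6} -> var (id 7, lev 1), share (id 8, lev 1), photos (id 10, lev 1).
Iteration 2: rows with parent_dir in {7,8,10} -> etc (id 9, lev 2), mail (id 11, lev 2), home (id 12, lev 2).
Iteration 3: lev < 2 fails for all current rows; recursion stops.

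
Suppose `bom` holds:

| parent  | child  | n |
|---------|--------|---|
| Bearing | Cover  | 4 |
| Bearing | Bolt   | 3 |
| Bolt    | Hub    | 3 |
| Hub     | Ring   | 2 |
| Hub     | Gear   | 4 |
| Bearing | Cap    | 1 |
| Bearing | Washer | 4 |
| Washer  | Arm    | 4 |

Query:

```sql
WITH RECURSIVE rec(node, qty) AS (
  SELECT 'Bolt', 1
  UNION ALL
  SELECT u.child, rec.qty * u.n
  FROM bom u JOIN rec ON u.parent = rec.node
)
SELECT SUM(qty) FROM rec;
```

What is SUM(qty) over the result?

Base: (Bolt, qty=1).
Iteration 1: components of {Bolt} -> Hub = 1*3 = 3.
Iteration 2: components of {Hub} -> Gear = 3*4 = 12, Ring = 3*2 = 6.
Iteration 3: no further components; recursion stops.
SUM(qty) = 1 + 3 + 6 + 12 = 22.

22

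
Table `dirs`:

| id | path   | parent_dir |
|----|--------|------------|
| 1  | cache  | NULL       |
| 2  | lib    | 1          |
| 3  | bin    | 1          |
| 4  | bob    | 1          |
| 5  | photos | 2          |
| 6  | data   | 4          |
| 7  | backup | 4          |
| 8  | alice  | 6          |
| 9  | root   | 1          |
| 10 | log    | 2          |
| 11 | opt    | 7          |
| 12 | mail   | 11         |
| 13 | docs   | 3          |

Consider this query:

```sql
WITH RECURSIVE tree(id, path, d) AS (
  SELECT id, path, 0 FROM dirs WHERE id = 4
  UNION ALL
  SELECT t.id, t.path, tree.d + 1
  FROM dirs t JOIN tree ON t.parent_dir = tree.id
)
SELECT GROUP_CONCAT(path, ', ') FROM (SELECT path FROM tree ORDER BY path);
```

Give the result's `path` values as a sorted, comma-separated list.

alice, backup, bob, data, mail, opt

Base: id=4 (bob) at d 0.
Iteration 1: rows with parent_dir in {4} -> data (id 6, d 1), backup (id 7, d 1).
Iteration 2: rows with parent_dir in {6,7} -> alice (id 8, d 2), opt (id 11, d 2).
Iteration 3: rows with parent_dir in {8,11} -> mail (id 12, d 3).
Iteration 4: no rows with parent_dir in {12}; recursion stops.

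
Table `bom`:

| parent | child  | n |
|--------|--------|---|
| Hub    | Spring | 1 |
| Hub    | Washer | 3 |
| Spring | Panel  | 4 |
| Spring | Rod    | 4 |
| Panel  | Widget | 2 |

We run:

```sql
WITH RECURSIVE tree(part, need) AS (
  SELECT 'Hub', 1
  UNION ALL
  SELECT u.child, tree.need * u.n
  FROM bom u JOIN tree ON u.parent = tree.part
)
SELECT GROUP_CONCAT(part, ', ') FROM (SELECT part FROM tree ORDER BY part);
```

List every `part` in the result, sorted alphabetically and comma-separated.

Base: (Hub, need=1).
Iteration 1: components of {Hub} -> Spring = 1*1 = 1, Washer = 1*3 = 3.
Iteration 2: components of {Spring,Washer} -> Panel = 1*4 = 4, Rod = 1*4 = 4.
Iteration 3: components of {Panel,Rod} -> Widget = 4*2 = 8.
Iteration 4: no further components; recursion stops.

Hub, Panel, Rod, Spring, Washer, Widget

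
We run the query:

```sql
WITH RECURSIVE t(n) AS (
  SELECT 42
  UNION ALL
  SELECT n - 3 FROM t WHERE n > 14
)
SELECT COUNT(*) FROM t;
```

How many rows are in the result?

Base: n=42.
Iteration 1: 42 > 14 holds -> n = 42 - 3 = 39.
Iteration 2: 39 > 14 holds -> n = 39 - 3 = 36.
Iteration 3: 36 > 14 holds -> n = 36 - 3 = 33.
Iteration 4: 33 > 14 holds -> n = 33 - 3 = 30.
Iteration 5: 30 > 14 holds -> n = 30 - 3 = 27.
Iteration 6: 27 > 14 holds -> n = 27 - 3 = 24.
Iteration 7: 24 > 14 holds -> n = 24 - 3 = 21.
Iteration 8: 21 > 14 holds -> n = 21 - 3 = 18.
Iteration 9: 18 > 14 holds -> n = 18 - 3 = 15.
Iteration 10: 15 > 14 holds -> n = 15 - 3 = 12.
Iteration 11: 12 > 14 fails; recursion stops.
Total rows emitted: 11.

11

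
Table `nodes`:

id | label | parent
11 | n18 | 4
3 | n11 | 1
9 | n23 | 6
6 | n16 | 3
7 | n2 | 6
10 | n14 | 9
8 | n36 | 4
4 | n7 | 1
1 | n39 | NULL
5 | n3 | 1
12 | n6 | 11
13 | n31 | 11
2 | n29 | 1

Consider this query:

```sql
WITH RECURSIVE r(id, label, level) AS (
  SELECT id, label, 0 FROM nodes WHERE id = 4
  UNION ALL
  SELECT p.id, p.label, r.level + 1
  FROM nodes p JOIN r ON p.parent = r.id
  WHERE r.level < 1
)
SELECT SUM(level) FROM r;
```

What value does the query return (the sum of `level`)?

Base: id=4 (n7) at level 0.
Iteration 1: rows with parent in {4} -> n36 (id 8, level 1), n18 (id 11, level 1).
Iteration 2: level < 1 fails for all current rows; recursion stops.
SUM(level) = 0 + 1 + 1 = 2.

2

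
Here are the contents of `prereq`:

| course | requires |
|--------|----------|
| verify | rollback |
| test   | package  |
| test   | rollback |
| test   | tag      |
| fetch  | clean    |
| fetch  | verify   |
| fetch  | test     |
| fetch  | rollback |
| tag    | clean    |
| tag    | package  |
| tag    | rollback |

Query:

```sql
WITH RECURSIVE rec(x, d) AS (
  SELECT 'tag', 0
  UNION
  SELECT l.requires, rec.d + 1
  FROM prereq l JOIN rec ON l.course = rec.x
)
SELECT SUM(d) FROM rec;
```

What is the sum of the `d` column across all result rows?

Base: (tag, d=0).
Iteration 1: edges from {tag} -> (clean, d=1), (package, d=1), (rollback, d=1).
Iteration 2: no outgoing edges from {clean,package,rollback}; recursion stops.
SUM(d) = 0 + 1 + 1 + 1 = 3.

3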